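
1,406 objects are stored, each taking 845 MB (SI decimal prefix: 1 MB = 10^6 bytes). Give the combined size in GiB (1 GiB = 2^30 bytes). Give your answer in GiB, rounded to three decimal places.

Total = 1,406 × 845 MB = 1,188,070 MB
= 1,188,070 × 1,000,000 bytes = 1,188,070,000,000 bytes
1 GiB = 1,073,741,824 bytes
1,188,070,000,000 / 1,073,741,824 = 1,106.476 GiB

1,106.476 GiB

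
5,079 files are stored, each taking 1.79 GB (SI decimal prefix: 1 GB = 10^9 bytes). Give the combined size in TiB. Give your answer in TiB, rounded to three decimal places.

8.269 TiB

Total = 5,079 × 1.79 GB = 9091.41 GB
= 9091.41 × 1,000,000,000 bytes = 9,091,410,000,000 bytes
1 TiB = 1,099,511,627,776 bytes
9,091,410,000,000 / 1,099,511,627,776 = 8.269 TiB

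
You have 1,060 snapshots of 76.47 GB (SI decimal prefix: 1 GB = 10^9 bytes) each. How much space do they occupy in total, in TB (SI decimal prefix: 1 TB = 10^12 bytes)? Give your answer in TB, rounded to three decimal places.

81.058 TB

Total = 1,060 × 76.47 GB = 81058.2 GB
= 81058.2 × 1,000,000,000 bytes = 81,058,200,000,000 bytes
1 TB = 1,000,000,000,000 bytes
81,058,200,000,000 / 1,000,000,000,000 = 81.058 TB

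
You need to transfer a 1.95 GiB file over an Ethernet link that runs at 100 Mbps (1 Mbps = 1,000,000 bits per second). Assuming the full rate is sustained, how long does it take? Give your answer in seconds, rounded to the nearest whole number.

1.95 GiB = 2,093,796,556.8 bytes = 16,750,372,454.4 bits
100 Mbps = 100,000,000 bits/s
time = 16,750,372,454.4 / 100,000,000 = 168 s

168 seconds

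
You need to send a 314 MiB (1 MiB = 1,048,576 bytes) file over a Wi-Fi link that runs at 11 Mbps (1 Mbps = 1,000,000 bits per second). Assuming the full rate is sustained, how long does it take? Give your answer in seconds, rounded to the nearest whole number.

314 MiB = 329,252,864 bytes = 2,634,022,912 bits
11 Mbps = 11,000,000 bits/s
time = 2,634,022,912 / 11,000,000 = 239 s

239 seconds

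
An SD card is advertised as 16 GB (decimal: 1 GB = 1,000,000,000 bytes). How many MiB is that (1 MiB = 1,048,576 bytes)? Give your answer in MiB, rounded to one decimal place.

15,258.8 MiB

16 GB = 16 × 10^9 bytes = 16,000,000,000 bytes
1 MiB = 1,048,576 bytes
16,000,000,000 / 1,048,576 = 15,258.8 MiB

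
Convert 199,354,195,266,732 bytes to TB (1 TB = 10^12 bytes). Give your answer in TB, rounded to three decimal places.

199.354 TB

199,354,195,266,732 bytes given.
1 TB = 1,000,000,000,000 bytes
199,354,195,266,732 / 1,000,000,000,000 = 199.354 TB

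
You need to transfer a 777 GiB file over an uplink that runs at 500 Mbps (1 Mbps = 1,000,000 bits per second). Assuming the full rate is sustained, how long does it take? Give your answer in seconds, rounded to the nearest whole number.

13,349 seconds

777 GiB = 834,297,397,248 bytes = 6,674,379,177,984 bits
500 Mbps = 500,000,000 bits/s
time = 6,674,379,177,984 / 500,000,000 = 13,349 s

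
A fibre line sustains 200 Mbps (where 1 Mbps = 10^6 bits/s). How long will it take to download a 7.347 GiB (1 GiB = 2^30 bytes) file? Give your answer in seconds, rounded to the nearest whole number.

7.347 GiB = 7,888,781,180.928 bytes = 63,110,249,447.424 bits
200 Mbps = 200,000,000 bits/s
time = 63,110,249,447.424 / 200,000,000 = 316 s

316 seconds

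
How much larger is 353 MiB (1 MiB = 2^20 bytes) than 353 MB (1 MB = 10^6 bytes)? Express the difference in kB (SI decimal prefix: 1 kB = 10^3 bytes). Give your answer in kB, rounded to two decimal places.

353 MiB = 353 × 1,048,576 = 370,147,328 bytes
353 MB = 353 × 1,000,000 = 353,000,000 bytes
difference = 17,147,328 bytes
17,147,328 / 1,000 = 17,147.33 kB

17,147.33 kB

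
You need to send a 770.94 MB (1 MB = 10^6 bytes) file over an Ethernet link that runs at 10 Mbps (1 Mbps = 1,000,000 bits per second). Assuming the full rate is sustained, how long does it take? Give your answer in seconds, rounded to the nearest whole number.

770.94 MB = 770,940,000 bytes = 6,167,520,000 bits
10 Mbps = 10,000,000 bits/s
time = 6,167,520,000 / 10,000,000 = 617 s

617 seconds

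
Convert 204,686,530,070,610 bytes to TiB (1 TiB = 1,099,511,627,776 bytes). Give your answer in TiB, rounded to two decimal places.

186.16 TiB

204,686,530,070,610 bytes given.
1 TiB = 2^40 bytes = 1,099,511,627,776 bytes
204,686,530,070,610 / 1,099,511,627,776 = 186.16 TiB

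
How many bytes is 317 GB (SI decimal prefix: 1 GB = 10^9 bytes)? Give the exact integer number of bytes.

317 × 1,000,000,000 = 317,000,000,000 bytes

317,000,000,000 bytes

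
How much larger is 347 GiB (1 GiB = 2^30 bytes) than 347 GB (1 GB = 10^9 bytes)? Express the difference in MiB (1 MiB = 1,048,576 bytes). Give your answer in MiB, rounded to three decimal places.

24,403.012 MiB

347 GiB = 347 × 1,073,741,824 = 372,588,412,928 bytes
347 GB = 347 × 1,000,000,000 = 347,000,000,000 bytes
difference = 25,588,412,928 bytes
25,588,412,928 / 1,048,576 = 24,403.012 MiB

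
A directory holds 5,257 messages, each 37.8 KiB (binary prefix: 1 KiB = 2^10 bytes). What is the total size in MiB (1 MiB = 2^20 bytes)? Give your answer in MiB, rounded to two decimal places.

Total = 5,257 × 37.8 KiB = 198714.6 KiB
= 198714.6 × 1,024 bytes = 203,483,750.4 bytes
1 MiB = 1,048,576 bytes
203,483,750.4 / 1,048,576 = 194.06 MiB

194.06 MiB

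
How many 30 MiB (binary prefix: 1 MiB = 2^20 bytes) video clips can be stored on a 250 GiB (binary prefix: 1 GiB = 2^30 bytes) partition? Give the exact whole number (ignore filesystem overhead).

Capacity: 250 GiB = 268,435,456,000 bytes
Per item: 30 MiB = 31,457,280 bytes
⌊268,435,456,000 / 31,457,280⌋ = 8,533

8,533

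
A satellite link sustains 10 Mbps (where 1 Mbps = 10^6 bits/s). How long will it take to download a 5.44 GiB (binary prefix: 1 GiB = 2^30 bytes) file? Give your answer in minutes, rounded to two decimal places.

77.88 minutes

5.44 GiB = 5,841,155,522.56 bytes = 46,729,244,180.48 bits
10 Mbps = 10,000,000 bits/s
time = 46,729,244,180.48 / 10,000,000 = 4,672.924 s
4,672.924 s / 60 = 77.88 minutes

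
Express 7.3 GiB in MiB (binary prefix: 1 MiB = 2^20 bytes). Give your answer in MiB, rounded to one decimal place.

7.3 GiB = 7.3 × 2^30 bytes = 7,838,315,315.2 bytes
1 MiB = 2^20 bytes = 1,048,576 bytes
7,838,315,315.2 / 1,048,576 = 7,475.2 MiB

7,475.2 MiB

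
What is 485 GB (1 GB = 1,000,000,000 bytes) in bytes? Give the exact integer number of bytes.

485,000,000,000 bytes

485 × 1,000,000,000 = 485,000,000,000 bytes  (1 GB = 10^9 bytes)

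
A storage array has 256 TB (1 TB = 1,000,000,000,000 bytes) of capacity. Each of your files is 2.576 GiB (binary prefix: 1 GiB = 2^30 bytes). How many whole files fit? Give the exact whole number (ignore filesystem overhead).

92,553

Capacity: 256 TB = 256,000,000,000,000 bytes
Per item: 2.576 GiB = 2,765,958,938.624 bytes
⌊256,000,000,000,000 / 2,765,958,938.624⌋ = 92,553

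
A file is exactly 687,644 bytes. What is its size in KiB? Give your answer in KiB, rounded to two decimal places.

687,644 bytes given.
1 KiB = 2^10 bytes = 1,024 bytes
687,644 / 1,024 = 671.53 KiB

671.53 KiB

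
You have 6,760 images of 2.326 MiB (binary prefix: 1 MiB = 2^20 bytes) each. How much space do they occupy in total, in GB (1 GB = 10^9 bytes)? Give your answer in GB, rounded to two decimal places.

Total = 6,760 × 2.326 MiB = 15723.76 MiB
= 15723.76 × 1,048,576 bytes = 16,487,557,365.76 bytes
1 GB = 1,000,000,000 bytes
16,487,557,365.76 / 1,000,000,000 = 16.49 GB

16.49 GB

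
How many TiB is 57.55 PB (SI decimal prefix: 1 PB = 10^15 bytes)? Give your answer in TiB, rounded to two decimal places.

52,341.42 TiB

57.55 PB = 57.55 × 10^15 bytes = 57,550,000,000,000,000 bytes
1 TiB = 1,099,511,627,776 bytes
57,550,000,000,000,000 / 1,099,511,627,776 = 52,341.42 TiB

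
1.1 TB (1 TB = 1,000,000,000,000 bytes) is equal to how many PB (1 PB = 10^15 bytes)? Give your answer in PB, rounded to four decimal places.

1.1 TB = 1.1 × 10^12 bytes = 1,100,000,000,000 bytes
1 PB = 1,000,000,000,000,000 bytes
1,100,000,000,000 / 1,000,000,000,000,000 = 0.0011 PB

0.0011 PB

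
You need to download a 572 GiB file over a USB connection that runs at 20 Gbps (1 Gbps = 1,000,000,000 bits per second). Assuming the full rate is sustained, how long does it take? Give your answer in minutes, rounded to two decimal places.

4.09 minutes

572 GiB = 614,180,323,328 bytes = 4,913,442,586,624 bits
20 Gbps = 20,000,000,000 bits/s
time = 4,913,442,586,624 / 20,000,000,000 = 245.672 s
245.672 s / 60 = 4.09 minutes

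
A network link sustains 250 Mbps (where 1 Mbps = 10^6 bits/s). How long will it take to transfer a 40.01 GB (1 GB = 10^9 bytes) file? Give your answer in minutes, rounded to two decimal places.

21.34 minutes

40.01 GB = 40,010,000,000 bytes = 320,080,000,000 bits
250 Mbps = 250,000,000 bits/s
time = 320,080,000,000 / 250,000,000 = 1,280.320 s
1,280.320 s / 60 = 21.34 minutes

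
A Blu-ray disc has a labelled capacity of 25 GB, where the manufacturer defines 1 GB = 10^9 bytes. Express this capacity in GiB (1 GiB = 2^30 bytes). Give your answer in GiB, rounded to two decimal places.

23.28 GiB

25 GB = 25 × 10^9 bytes = 25,000,000,000 bytes
1 GiB = 2^30 bytes = 1,073,741,824 bytes
25,000,000,000 / 1,073,741,824 = 23.28 GiB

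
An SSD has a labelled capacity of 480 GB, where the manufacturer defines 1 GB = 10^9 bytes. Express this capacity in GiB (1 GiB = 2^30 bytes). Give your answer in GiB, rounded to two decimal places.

447.03 GiB

480 GB = 480 × 10^9 bytes = 480,000,000,000 bytes
1 GiB = 2^30 bytes = 1,073,741,824 bytes
480,000,000,000 / 1,073,741,824 = 447.03 GiB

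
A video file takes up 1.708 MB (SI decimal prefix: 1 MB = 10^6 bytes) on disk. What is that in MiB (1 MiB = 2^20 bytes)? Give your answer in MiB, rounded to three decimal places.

1.708 MB = 1.708 × 10^6 bytes = 1,708,000 bytes
1 MiB = 1,048,576 bytes
1,708,000 / 1,048,576 = 1.629 MiB

1.629 MiB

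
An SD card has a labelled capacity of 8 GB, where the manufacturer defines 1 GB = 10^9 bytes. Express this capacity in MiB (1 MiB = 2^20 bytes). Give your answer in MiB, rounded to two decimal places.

8 GB = 8 × 10^9 bytes = 8,000,000,000 bytes
1 MiB = 1,048,576 bytes
8,000,000,000 / 1,048,576 = 7,629.39 MiB

7,629.39 MiB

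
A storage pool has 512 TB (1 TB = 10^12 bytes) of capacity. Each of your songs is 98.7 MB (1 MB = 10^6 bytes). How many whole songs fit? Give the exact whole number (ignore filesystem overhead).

5,187,436

Capacity: 512 TB = 512,000,000,000,000 bytes
Per item: 98.7 MB = 98,700,000 bytes
⌊512,000,000,000,000 / 98,700,000⌋ = 5,187,436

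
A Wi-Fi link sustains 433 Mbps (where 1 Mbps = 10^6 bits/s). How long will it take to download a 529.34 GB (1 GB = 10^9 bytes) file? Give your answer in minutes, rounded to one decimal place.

529.34 GB = 529,340,000,000 bytes = 4,234,720,000,000 bits
433 Mbps = 433,000,000 bits/s
time = 4,234,720,000,000 / 433,000,000 = 9,779.95 s
9,779.95 s / 60 = 163.0 minutes

163.0 minutes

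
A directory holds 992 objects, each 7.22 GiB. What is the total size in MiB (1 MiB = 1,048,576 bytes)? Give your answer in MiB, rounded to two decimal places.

7,334,133.76 MiB

Total = 992 × 7.22 GiB = 7162.24 GiB
= 7162.24 × 1,073,741,824 bytes = 7,690,396,641,525.76 bytes
1 MiB = 1,048,576 bytes
7,690,396,641,525.76 / 1,048,576 = 7,334,133.76 MiB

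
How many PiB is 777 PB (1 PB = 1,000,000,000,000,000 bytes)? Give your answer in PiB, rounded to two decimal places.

777 PB = 777 × 10^15 bytes = 777,000,000,000,000,000 bytes
1 PiB = 2^50 bytes = 1,125,899,906,842,624 bytes
777,000,000,000,000,000 / 1,125,899,906,842,624 = 690.11 PiB

690.11 PiB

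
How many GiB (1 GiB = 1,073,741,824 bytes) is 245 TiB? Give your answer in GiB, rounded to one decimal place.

250,880.0 GiB

245 TiB × 1,099,511,627,776 bytes/TiB = 269,380,348,805,120 bytes
1 GiB = 1,073,741,824 bytes
269,380,348,805,120 / 1,073,741,824 = 250,880.0 GiB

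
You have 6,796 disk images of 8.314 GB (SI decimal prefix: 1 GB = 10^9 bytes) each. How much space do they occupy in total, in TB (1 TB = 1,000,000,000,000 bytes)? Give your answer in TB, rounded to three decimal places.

56.502 TB

Total = 6,796 × 8.314 GB = 56501.944 GB
= 56501.944 × 1,000,000,000 bytes = 56,501,944,000,000 bytes
1 TB = 1,000,000,000,000 bytes
56,501,944,000,000 / 1,000,000,000,000 = 56.502 TB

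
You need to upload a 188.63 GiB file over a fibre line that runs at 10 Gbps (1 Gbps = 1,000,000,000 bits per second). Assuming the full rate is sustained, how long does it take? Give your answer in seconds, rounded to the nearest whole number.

162 seconds

188.63 GiB = 202,539,920,261.12 bytes = 1,620,319,362,088.96 bits
10 Gbps = 10,000,000,000 bits/s
time = 1,620,319,362,088.96 / 10,000,000,000 = 162 s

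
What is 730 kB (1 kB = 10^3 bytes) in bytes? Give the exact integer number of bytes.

730,000 bytes

730 × 1,000 = 730,000 bytes  (1 kB = 10^3 bytes)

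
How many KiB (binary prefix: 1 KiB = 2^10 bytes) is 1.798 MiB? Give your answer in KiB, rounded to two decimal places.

1,841.15 KiB

1.798 MiB × 1,048,576 bytes/MiB = 1,885,339.648 bytes
1 KiB = 2^10 bytes = 1,024 bytes
1,885,339.648 / 1,024 = 1,841.15 KiB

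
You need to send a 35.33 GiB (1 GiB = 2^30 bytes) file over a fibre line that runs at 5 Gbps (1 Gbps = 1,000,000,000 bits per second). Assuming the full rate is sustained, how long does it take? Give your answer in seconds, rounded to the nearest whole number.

61 seconds

35.33 GiB = 37,935,298,641.92 bytes = 303,482,389,135.36 bits
5 Gbps = 5,000,000,000 bits/s
time = 303,482,389,135.36 / 5,000,000,000 = 61 s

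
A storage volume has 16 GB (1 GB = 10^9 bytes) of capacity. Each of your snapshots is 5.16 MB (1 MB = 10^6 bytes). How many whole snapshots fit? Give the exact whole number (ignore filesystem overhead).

Capacity: 16 GB = 16,000,000,000 bytes
Per item: 5.16 MB = 5,160,000 bytes
⌊16,000,000,000 / 5,160,000⌋ = 3,100

3,100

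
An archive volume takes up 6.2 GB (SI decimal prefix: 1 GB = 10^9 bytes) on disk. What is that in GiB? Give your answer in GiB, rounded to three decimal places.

6.2 GB × 1,000,000,000 bytes/GB = 6,200,000,000 bytes
1 GiB = 1,073,741,824 bytes
6,200,000,000 / 1,073,741,824 = 5.774 GiB

5.774 GiB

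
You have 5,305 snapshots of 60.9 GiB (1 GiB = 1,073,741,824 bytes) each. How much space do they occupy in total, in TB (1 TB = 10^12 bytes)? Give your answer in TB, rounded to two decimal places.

346.90 TB

Total = 5,305 × 60.9 GiB = 323074.5 GiB
= 323074.5 × 1,073,741,824 bytes = 346,898,602,917,888 bytes
1 TB = 1,000,000,000,000 bytes
346,898,602,917,888 / 1,000,000,000,000 = 346.90 TB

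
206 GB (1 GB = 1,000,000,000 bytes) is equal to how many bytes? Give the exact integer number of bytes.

206,000,000,000 bytes

206 × 1,000,000,000 = 206,000,000,000 bytes  (1 GB = 10^9 bytes)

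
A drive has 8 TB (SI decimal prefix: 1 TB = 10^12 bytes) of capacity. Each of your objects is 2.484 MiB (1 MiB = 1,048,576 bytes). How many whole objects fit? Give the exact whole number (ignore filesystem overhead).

3,071,414

Capacity: 8 TB = 8,000,000,000,000 bytes
Per item: 2.484 MiB = 2,604,662.784 bytes
⌊8,000,000,000,000 / 2,604,662.784⌋ = 3,071,414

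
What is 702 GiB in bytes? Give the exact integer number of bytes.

702 × 1,073,741,824 = 753,766,760,448 bytes  (1 GiB = 2^30 bytes)

753,766,760,448 bytes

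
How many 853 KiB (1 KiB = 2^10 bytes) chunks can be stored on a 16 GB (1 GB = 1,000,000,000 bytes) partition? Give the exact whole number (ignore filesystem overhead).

18,317

Capacity: 16 GB = 16,000,000,000 bytes
Per item: 853 KiB = 873,472 bytes
⌊16,000,000,000 / 873,472⌋ = 18,317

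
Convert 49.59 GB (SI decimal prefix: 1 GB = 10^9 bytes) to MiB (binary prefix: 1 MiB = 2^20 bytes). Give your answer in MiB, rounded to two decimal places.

47,292.71 MiB

49.59 GB × 1,000,000,000 bytes/GB = 49,590,000,000 bytes
1 MiB = 2^20 bytes = 1,048,576 bytes
49,590,000,000 / 1,048,576 = 47,292.71 MiB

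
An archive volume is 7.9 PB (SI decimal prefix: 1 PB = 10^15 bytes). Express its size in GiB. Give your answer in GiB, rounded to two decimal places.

7.9 PB = 7.9 × 10^15 bytes = 7,900,000,000,000,000 bytes
1 GiB = 1,073,741,824 bytes
7,900,000,000,000,000 / 1,073,741,824 = 7,357,448.34 GiB

7,357,448.34 GiB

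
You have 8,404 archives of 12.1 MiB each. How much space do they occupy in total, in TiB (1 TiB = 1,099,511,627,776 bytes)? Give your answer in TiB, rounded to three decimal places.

Total = 8,404 × 12.1 MiB = 101688.4 MiB
= 101688.4 × 1,048,576 bytes = 106,628,015,718.4 bytes
1 TiB = 1,099,511,627,776 bytes
106,628,015,718.4 / 1,099,511,627,776 = 0.097 TiB

0.097 TiB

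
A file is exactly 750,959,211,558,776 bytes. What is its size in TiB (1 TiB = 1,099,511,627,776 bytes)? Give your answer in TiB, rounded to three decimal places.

750,959,211,558,776 bytes given.
1 TiB = 2^40 bytes = 1,099,511,627,776 bytes
750,959,211,558,776 / 1,099,511,627,776 = 682.993 TiB

682.993 TiB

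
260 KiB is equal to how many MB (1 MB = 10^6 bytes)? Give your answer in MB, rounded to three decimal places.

0.266 MB

260 KiB = 260 × 2^10 bytes = 266,240 bytes
1 MB = 1,000,000 bytes
266,240 / 1,000,000 = 0.266 MB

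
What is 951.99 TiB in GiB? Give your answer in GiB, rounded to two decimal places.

974,837.76 GiB

951.99 TiB = 951.99 × 2^40 bytes = 1,046,724,074,526,474.24 bytes
1 GiB = 2^30 bytes = 1,073,741,824 bytes
1,046,724,074,526,474.24 / 1,073,741,824 = 974,837.76 GiB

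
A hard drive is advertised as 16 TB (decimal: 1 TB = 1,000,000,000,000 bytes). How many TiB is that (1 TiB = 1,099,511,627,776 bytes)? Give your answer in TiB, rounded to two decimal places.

14.55 TiB

16 TB = 16 × 10^12 bytes = 16,000,000,000,000 bytes
1 TiB = 1,099,511,627,776 bytes
16,000,000,000,000 / 1,099,511,627,776 = 14.55 TiB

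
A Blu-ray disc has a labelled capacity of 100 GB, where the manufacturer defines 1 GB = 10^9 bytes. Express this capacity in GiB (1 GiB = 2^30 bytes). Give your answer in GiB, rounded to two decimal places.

93.13 GiB

100 GB × 1,000,000,000 bytes/GB = 100,000,000,000 bytes
1 GiB = 2^30 bytes = 1,073,741,824 bytes
100,000,000,000 / 1,073,741,824 = 93.13 GiB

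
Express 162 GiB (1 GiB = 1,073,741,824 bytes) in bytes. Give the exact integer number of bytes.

173,946,175,488 bytes

162 × 1,073,741,824 = 173,946,175,488 bytes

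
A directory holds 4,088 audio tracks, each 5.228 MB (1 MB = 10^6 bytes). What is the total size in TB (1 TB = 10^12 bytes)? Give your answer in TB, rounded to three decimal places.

Total = 4,088 × 5.228 MB = 21372.064 MB
= 21372.064 × 1,000,000 bytes = 21,372,064,000 bytes
1 TB = 1,000,000,000,000 bytes
21,372,064,000 / 1,000,000,000,000 = 0.021 TB

0.021 TB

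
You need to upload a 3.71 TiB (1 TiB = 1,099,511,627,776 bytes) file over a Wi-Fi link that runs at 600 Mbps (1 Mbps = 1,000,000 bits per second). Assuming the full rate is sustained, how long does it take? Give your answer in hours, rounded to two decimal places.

3.71 TiB = 4,079,188,139,048.96 bytes = 32,633,505,112,391.68 bits
600 Mbps = 600,000,000 bits/s
time = 32,633,505,112,391.68 / 600,000,000 = 54,389.1752 s
54,389.1752 s / 3600 = 15.11 hours

15.11 hours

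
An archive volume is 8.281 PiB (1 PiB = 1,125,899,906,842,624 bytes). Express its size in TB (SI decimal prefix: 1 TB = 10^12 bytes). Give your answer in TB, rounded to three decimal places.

9,323.577 TB

8.281 PiB = 8.281 × 2^50 bytes = 9,323,577,128,563,769.344 bytes
1 TB = 1,000,000,000,000 bytes
9,323,577,128,563,769.344 / 1,000,000,000,000 = 9,323.577 TB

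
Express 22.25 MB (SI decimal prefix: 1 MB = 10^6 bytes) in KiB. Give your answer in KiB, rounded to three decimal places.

21,728.516 KiB

22.25 MB × 1,000,000 bytes/MB = 22,250,000 bytes
1 KiB = 1,024 bytes
22,250,000 / 1,024 = 21,728.516 KiB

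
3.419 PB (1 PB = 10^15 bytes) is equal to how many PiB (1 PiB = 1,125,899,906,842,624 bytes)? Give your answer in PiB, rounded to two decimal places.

3.419 PB = 3.419 × 10^15 bytes = 3,419,000,000,000,000 bytes
1 PiB = 1,125,899,906,842,624 bytes
3,419,000,000,000,000 / 1,125,899,906,842,624 = 3.04 PiB

3.04 PiB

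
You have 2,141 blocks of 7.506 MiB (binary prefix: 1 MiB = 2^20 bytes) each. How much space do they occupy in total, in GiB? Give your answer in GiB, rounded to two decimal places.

15.69 GiB

Total = 2,141 × 7.506 MiB = 16070.346 MiB
= 16070.346 × 1,048,576 bytes = 16,850,979,127.296 bytes
1 GiB = 1,073,741,824 bytes
16,850,979,127.296 / 1,073,741,824 = 15.69 GiB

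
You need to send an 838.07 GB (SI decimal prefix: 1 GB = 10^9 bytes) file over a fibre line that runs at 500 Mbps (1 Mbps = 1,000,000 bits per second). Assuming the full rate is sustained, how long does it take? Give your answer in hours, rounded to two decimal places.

3.72 hours

838.07 GB = 838,070,000,000 bytes = 6,704,560,000,000 bits
500 Mbps = 500,000,000 bits/s
time = 6,704,560,000,000 / 500,000,000 = 13,409.1200 s
13,409.1200 s / 3600 = 3.72 hours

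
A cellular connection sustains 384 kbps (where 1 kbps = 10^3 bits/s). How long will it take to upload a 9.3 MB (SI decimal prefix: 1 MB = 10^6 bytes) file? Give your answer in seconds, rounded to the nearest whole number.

9.3 MB = 9,300,000 bytes = 74,400,000 bits
384 kbps = 384,000 bits/s
time = 74,400,000 / 384,000 = 194 s

194 seconds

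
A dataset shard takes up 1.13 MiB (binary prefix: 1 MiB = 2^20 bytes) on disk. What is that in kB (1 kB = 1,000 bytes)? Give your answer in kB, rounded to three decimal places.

1,184.891 kB

1.13 MiB = 1.13 × 2^20 bytes = 1,184,890.88 bytes
1 kB = 1,000 bytes
1,184,890.88 / 1,000 = 1,184.891 kB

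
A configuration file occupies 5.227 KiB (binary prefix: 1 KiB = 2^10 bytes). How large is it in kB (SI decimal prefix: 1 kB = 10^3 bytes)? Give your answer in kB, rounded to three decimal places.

5.227 KiB = 5.227 × 2^10 bytes = 5,352.448 bytes
1 kB = 10^3 bytes = 1,000 bytes
5,352.448 / 1,000 = 5.352 kB

5.352 kB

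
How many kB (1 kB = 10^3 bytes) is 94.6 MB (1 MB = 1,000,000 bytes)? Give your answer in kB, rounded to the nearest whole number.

94,600 kB

94.6 MB = 94.6 × 10^6 bytes = 94,600,000 bytes
1 kB = 10^3 bytes = 1,000 bytes
94,600,000 / 1,000 = 94,600 kB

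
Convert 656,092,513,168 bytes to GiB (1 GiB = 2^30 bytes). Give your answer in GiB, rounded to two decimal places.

611.03 GiB

656,092,513,168 bytes given.
1 GiB = 2^30 bytes = 1,073,741,824 bytes
656,092,513,168 / 1,073,741,824 = 611.03 GiB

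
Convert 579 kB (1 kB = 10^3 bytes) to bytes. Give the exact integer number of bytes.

579 × 1,000 = 579,000 bytes  (1 kB = 10^3 bytes)

579,000 bytes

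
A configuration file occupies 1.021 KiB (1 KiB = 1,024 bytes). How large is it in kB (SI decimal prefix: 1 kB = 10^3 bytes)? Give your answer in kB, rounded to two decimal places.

1.05 kB

1.021 KiB × 1,024 bytes/KiB = 1,045.504 bytes
1 kB = 10^3 bytes = 1,000 bytes
1,045.504 / 1,000 = 1.05 kB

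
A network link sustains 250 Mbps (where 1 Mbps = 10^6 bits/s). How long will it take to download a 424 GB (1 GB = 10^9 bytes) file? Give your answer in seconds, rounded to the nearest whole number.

13,568 seconds

424 GB = 424,000,000,000 bytes = 3,392,000,000,000 bits
250 Mbps = 250,000,000 bits/s
time = 3,392,000,000,000 / 250,000,000 = 13,568 s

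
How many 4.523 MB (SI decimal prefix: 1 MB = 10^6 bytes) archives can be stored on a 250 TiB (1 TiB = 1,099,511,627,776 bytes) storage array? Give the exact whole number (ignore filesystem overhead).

Capacity: 250 TiB = 274,877,906,944,000 bytes
Per item: 4.523 MB = 4,523,000 bytes
⌊274,877,906,944,000 / 4,523,000⌋ = 60,773,359

60,773,359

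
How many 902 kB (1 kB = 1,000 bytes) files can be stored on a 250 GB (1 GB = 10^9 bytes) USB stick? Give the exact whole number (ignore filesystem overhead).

Capacity: 250 GB = 250,000,000,000 bytes
Per item: 902 kB = 902,000 bytes
⌊250,000,000,000 / 902,000⌋ = 277,161

277,161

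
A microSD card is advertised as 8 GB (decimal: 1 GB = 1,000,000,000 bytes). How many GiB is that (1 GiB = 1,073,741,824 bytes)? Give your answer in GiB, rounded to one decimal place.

7.5 GiB

8 GB × 1,000,000,000 bytes/GB = 8,000,000,000 bytes
1 GiB = 1,073,741,824 bytes
8,000,000,000 / 1,073,741,824 = 7.5 GiB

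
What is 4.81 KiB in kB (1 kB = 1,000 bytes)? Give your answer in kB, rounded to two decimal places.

4.93 kB

4.81 KiB × 1,024 bytes/KiB = 4,925.44 bytes
1 kB = 10^3 bytes = 1,000 bytes
4,925.44 / 1,000 = 4.93 kB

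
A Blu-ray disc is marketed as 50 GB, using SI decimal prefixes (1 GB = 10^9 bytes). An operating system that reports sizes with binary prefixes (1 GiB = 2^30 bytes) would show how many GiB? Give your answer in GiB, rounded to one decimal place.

46.6 GiB

50 GB = 50 × 10^9 bytes = 50,000,000,000 bytes
1 GiB = 1,073,741,824 bytes
50,000,000,000 / 1,073,741,824 = 46.6 GiB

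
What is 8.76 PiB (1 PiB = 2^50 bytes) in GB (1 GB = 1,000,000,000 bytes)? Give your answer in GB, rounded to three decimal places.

8.76 PiB = 8.76 × 2^50 bytes = 9,862,883,183,941,386.24 bytes
1 GB = 1,000,000,000 bytes
9,862,883,183,941,386.24 / 1,000,000,000 = 9,862,883.184 GB

9,862,883.184 GB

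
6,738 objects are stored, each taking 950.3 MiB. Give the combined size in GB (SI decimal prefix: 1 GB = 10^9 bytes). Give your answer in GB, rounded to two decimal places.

6,714.16 GB

Total = 6,738 × 950.3 MiB = 6403121.4 MiB
= 6403121.4 × 1,048,576 bytes = 6,714,159,425,126.4 bytes
1 GB = 1,000,000,000 bytes
6,714,159,425,126.4 / 1,000,000,000 = 6,714.16 GB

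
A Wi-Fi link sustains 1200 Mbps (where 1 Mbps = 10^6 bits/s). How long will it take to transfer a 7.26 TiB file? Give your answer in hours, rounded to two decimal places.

7.26 TiB = 7,982,454,417,653.76 bytes = 63,859,635,341,230.08 bits
1200 Mbps = 1,200,000,000 bits/s
time = 63,859,635,341,230.08 / 1,200,000,000 = 53,216.3628 s
53,216.3628 s / 3600 = 14.78 hours

14.78 hours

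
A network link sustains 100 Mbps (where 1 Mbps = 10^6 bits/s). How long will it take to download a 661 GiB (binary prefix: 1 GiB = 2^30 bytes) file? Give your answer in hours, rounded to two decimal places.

15.77 hours

661 GiB = 709,743,345,664 bytes = 5,677,946,765,312 bits
100 Mbps = 100,000,000 bits/s
time = 5,677,946,765,312 / 100,000,000 = 56,779.4677 s
56,779.4677 s / 3600 = 15.77 hours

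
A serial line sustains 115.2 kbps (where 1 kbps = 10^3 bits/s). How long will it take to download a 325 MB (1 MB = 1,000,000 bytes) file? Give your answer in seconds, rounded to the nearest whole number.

325 MB = 325,000,000 bytes = 2,600,000,000 bits
115.2 kbps = 115,200 bits/s
time = 2,600,000,000 / 115,200 = 22,569 s

22,569 seconds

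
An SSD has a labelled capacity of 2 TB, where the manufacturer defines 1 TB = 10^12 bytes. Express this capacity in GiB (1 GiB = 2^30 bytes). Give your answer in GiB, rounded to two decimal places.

2 TB = 2 × 10^12 bytes = 2,000,000,000,000 bytes
1 GiB = 2^30 bytes = 1,073,741,824 bytes
2,000,000,000,000 / 1,073,741,824 = 1,862.65 GiB

1,862.65 GiB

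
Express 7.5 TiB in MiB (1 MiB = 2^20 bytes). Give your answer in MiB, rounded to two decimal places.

7,864,320.00 MiB

7.5 TiB × 1,099,511,627,776 bytes/TiB = 8,246,337,208,320 bytes
1 MiB = 1,048,576 bytes
8,246,337,208,320 / 1,048,576 = 7,864,320.00 MiB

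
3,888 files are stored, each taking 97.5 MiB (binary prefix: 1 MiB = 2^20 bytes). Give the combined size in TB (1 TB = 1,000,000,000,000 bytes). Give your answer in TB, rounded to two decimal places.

Total = 3,888 × 97.5 MiB = 379,080 MiB
= 379,080 × 1,048,576 bytes = 397,494,190,080 bytes
1 TB = 1,000,000,000,000 bytes
397,494,190,080 / 1,000,000,000,000 = 0.40 TB

0.40 TB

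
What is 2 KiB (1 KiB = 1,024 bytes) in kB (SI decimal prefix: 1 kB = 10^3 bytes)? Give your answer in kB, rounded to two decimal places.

2 KiB = 2 × 2^10 bytes = 2,048 bytes
1 kB = 1,000 bytes
2,048 / 1,000 = 2.05 kB

2.05 kB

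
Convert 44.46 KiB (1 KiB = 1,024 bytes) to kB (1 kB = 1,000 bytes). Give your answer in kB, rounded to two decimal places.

44.46 KiB = 44.46 × 2^10 bytes = 45,527.04 bytes
1 kB = 10^3 bytes = 1,000 bytes
45,527.04 / 1,000 = 45.53 kB

45.53 kB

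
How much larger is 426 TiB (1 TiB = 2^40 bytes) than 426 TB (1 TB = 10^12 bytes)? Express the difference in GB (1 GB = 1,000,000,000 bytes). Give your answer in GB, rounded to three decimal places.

42,391.953 GB

426 TiB = 426 × 1,099,511,627,776 = 468,391,953,432,576 bytes
426 TB = 426 × 1,000,000,000,000 = 426,000,000,000,000 bytes
difference = 42,391,953,432,576 bytes
42,391,953,432,576 / 1,000,000,000 = 42,391.953 GB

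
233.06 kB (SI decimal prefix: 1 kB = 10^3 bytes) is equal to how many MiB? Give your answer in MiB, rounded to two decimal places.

233.06 kB = 233.06 × 10^3 bytes = 233,060 bytes
1 MiB = 1,048,576 bytes
233,060 / 1,048,576 = 0.22 MiB

0.22 MiB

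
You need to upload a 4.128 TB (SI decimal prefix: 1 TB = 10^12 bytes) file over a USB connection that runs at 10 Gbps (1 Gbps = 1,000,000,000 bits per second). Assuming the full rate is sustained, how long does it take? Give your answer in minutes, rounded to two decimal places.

4.128 TB = 4,128,000,000,000 bytes = 33,024,000,000,000 bits
10 Gbps = 10,000,000,000 bits/s
time = 33,024,000,000,000 / 10,000,000,000 = 3,302.400 s
3,302.400 s / 60 = 55.04 minutes

55.04 minutes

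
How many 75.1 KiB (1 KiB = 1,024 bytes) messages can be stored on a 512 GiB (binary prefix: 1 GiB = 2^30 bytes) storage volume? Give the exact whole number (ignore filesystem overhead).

Capacity: 512 GiB = 549,755,813,888 bytes
Per item: 75.1 KiB = 76,902.4 bytes
⌊549,755,813,888 / 76,902.4⌋ = 7,148,747

7,148,747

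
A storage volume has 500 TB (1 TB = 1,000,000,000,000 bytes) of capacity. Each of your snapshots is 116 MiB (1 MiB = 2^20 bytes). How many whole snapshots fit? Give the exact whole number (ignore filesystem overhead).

4,110,665

Capacity: 500 TB = 500,000,000,000,000 bytes
Per item: 116 MiB = 121,634,816 bytes
⌊500,000,000,000,000 / 121,634,816⌋ = 4,110,665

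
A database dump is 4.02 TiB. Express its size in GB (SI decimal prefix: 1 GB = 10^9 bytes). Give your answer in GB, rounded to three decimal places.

4,420.037 GB

4.02 TiB = 4.02 × 2^40 bytes = 4,420,036,743,659.52 bytes
1 GB = 10^9 bytes = 1,000,000,000 bytes
4,420,036,743,659.52 / 1,000,000,000 = 4,420.037 GB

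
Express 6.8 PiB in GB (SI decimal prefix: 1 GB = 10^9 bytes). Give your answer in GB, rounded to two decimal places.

7,656,119.37 GB

6.8 PiB = 6.8 × 2^50 bytes = 7,656,119,366,529,843.2 bytes
1 GB = 10^9 bytes = 1,000,000,000 bytes
7,656,119,366,529,843.2 / 1,000,000,000 = 7,656,119.37 GB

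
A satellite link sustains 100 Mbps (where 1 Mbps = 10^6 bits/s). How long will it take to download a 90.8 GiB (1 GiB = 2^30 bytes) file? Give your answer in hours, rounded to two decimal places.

2.17 hours

90.8 GiB = 97,495,757,619.2 bytes = 779,966,060,953.6 bits
100 Mbps = 100,000,000 bits/s
time = 779,966,060,953.6 / 100,000,000 = 7,799.6606 s
7,799.6606 s / 3600 = 2.17 hours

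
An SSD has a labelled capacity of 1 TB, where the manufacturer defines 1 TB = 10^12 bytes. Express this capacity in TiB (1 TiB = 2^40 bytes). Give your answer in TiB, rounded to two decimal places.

1 TB × 1,000,000,000,000 bytes/TB = 1,000,000,000,000 bytes
1 TiB = 2^40 bytes = 1,099,511,627,776 bytes
1,000,000,000,000 / 1,099,511,627,776 = 0.91 TiB

0.91 TiB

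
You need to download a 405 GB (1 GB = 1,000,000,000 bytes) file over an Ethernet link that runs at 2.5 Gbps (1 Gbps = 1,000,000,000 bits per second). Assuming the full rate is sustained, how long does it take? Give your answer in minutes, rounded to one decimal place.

405 GB = 405,000,000,000 bytes = 3,240,000,000,000 bits
2.5 Gbps = 2,500,000,000 bits/s
time = 3,240,000,000,000 / 2,500,000,000 = 1,296.00 s
1,296.00 s / 60 = 21.6 minutes

21.6 minutes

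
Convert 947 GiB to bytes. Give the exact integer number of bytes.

1,016,833,507,328 bytes

947 × 1,073,741,824 = 1,016,833,507,328 bytes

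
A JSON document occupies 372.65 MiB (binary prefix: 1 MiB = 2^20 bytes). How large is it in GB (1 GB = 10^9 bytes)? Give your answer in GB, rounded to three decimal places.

0.391 GB

372.65 MiB × 1,048,576 bytes/MiB = 390,751,846.4 bytes
1 GB = 10^9 bytes = 1,000,000,000 bytes
390,751,846.4 / 1,000,000,000 = 0.391 GB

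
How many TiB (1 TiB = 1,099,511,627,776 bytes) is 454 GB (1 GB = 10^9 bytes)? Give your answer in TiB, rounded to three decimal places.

454 GB = 454 × 10^9 bytes = 454,000,000,000 bytes
1 TiB = 1,099,511,627,776 bytes
454,000,000,000 / 1,099,511,627,776 = 0.413 TiB

0.413 TiB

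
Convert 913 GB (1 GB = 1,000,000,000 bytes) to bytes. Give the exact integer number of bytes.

913 × 1,000,000,000 = 913,000,000,000 bytes  (1 GB = 10^9 bytes)

913,000,000,000 bytes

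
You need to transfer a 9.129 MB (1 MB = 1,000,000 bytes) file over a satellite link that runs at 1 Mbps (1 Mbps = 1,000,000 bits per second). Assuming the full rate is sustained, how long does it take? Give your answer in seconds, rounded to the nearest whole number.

73 seconds

9.129 MB = 9,129,000 bytes = 73,032,000 bits
1 Mbps = 1,000,000 bits/s
time = 73,032,000 / 1,000,000 = 73 s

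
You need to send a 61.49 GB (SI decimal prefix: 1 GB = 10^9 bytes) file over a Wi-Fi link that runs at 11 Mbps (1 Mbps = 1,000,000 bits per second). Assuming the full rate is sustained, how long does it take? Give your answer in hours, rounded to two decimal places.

12.42 hours

61.49 GB = 61,490,000,000 bytes = 491,920,000,000 bits
11 Mbps = 11,000,000 bits/s
time = 491,920,000,000 / 11,000,000 = 44,720.0000 s
44,720.0000 s / 3600 = 12.42 hours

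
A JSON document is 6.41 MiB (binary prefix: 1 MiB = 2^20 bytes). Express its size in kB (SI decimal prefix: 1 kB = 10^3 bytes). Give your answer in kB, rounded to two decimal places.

6,721.37 kB

6.41 MiB = 6.41 × 2^20 bytes = 6,721,372.16 bytes
1 kB = 1,000 bytes
6,721,372.16 / 1,000 = 6,721.37 kB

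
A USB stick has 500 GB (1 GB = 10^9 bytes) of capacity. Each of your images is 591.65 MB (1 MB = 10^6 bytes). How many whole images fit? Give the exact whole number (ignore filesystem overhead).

845

Capacity: 500 GB = 500,000,000,000 bytes
Per item: 591.65 MB = 591,650,000 bytes
⌊500,000,000,000 / 591,650,000⌋ = 845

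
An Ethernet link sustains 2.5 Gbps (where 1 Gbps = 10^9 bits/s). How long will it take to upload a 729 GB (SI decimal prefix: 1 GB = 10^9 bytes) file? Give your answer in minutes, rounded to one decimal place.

38.9 minutes

729 GB = 729,000,000,000 bytes = 5,832,000,000,000 bits
2.5 Gbps = 2,500,000,000 bits/s
time = 5,832,000,000,000 / 2,500,000,000 = 2,332.80 s
2,332.80 s / 60 = 38.9 minutes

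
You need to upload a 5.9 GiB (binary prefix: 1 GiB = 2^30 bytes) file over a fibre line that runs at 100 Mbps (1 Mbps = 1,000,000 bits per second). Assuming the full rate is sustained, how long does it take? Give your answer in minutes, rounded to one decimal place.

5.9 GiB = 6,335,076,761.6 bytes = 50,680,614,092.8 bits
100 Mbps = 100,000,000 bits/s
time = 50,680,614,092.8 / 100,000,000 = 506.81 s
506.81 s / 60 = 8.4 minutes

8.4 minutes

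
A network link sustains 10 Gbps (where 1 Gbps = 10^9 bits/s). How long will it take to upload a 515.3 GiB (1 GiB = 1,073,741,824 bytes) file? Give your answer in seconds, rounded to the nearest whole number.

443 seconds

515.3 GiB = 553,299,161,907.2 bytes = 4,426,393,295,257.6 bits
10 Gbps = 10,000,000,000 bits/s
time = 4,426,393,295,257.6 / 10,000,000,000 = 443 s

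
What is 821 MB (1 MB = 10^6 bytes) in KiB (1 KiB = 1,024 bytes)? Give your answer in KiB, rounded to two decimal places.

821 MB × 1,000,000 bytes/MB = 821,000,000 bytes
1 KiB = 1,024 bytes
821,000,000 / 1,024 = 801,757.81 KiB

801,757.81 KiB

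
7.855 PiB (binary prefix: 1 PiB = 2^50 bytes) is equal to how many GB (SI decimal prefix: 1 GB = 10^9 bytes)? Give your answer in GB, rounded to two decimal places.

7.855 PiB × 1,125,899,906,842,624 bytes/PiB = 8,843,943,768,248,811.52 bytes
1 GB = 1,000,000,000 bytes
8,843,943,768,248,811.52 / 1,000,000,000 = 8,843,943.77 GB

8,843,943.77 GB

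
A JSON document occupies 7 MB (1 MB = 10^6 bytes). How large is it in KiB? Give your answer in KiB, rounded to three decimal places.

7 MB × 1,000,000 bytes/MB = 7,000,000 bytes
1 KiB = 1,024 bytes
7,000,000 / 1,024 = 6,835.938 KiB

6,835.938 KiB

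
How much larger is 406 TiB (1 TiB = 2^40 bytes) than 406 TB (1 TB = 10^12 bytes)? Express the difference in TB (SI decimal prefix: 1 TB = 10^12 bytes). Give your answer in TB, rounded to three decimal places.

406 TiB = 406 × 1,099,511,627,776 = 446,401,720,877,056 bytes
406 TB = 406 × 1,000,000,000,000 = 406,000,000,000,000 bytes
difference = 40,401,720,877,056 bytes
40,401,720,877,056 / 1,000,000,000,000 = 40.402 TB

40.402 TB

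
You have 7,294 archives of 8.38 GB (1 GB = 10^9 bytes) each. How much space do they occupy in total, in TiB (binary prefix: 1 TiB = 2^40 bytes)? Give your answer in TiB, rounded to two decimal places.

55.59 TiB

Total = 7,294 × 8.38 GB = 61123.72 GB
= 61123.72 × 1,000,000,000 bytes = 61,123,720,000,000 bytes
1 TiB = 1,099,511,627,776 bytes
61,123,720,000,000 / 1,099,511,627,776 = 55.59 TiB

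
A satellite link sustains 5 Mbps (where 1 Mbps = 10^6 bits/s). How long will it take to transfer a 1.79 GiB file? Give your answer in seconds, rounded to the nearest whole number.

3,075 seconds

1.79 GiB = 1,921,997,864.96 bytes = 15,375,982,919.68 bits
5 Mbps = 5,000,000 bits/s
time = 15,375,982,919.68 / 5,000,000 = 3,075 s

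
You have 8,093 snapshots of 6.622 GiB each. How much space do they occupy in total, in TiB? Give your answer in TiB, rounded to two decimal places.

Total = 8,093 × 6.622 GiB = 53591.846 GiB
= 53591.846 × 1,073,741,824 bytes = 57,543,806,475,567.104 bytes
1 TiB = 1,099,511,627,776 bytes
57,543,806,475,567.104 / 1,099,511,627,776 = 52.34 TiB

52.34 TiB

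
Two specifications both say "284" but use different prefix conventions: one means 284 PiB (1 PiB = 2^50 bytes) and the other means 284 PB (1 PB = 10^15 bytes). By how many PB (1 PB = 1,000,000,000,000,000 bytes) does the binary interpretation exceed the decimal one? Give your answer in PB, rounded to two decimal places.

284 PiB = 284 × 1,125,899,906,842,624 = 319,755,573,543,305,216 bytes
284 PB = 284 × 1,000,000,000,000,000 = 284,000,000,000,000,000 bytes
difference = 35,755,573,543,305,216 bytes
35,755,573,543,305,216 / 1,000,000,000,000,000 = 35.76 PB

35.76 PB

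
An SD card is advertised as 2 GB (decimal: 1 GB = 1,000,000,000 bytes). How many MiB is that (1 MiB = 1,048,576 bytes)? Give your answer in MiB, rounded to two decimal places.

1,907.35 MiB

2 GB = 2 × 10^9 bytes = 2,000,000,000 bytes
1 MiB = 2^20 bytes = 1,048,576 bytes
2,000,000,000 / 1,048,576 = 1,907.35 MiB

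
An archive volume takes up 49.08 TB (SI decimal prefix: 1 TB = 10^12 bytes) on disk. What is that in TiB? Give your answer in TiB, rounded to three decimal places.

49.08 TB = 49.08 × 10^12 bytes = 49,080,000,000,000 bytes
1 TiB = 2^40 bytes = 1,099,511,627,776 bytes
49,080,000,000,000 / 1,099,511,627,776 = 44.638 TiB

44.638 TiB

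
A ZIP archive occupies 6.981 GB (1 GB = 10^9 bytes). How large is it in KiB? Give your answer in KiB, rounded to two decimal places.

6.981 GB = 6.981 × 10^9 bytes = 6,981,000,000 bytes
1 KiB = 2^10 bytes = 1,024 bytes
6,981,000,000 / 1,024 = 6,817,382.81 KiB

6,817,382.81 KiB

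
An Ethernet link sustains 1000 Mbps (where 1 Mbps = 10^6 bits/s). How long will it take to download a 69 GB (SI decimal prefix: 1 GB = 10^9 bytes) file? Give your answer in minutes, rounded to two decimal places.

69 GB = 69,000,000,000 bytes = 552,000,000,000 bits
1000 Mbps = 1,000,000,000 bits/s
time = 552,000,000,000 / 1,000,000,000 = 552.000 s
552.000 s / 60 = 9.20 minutes

9.20 minutes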